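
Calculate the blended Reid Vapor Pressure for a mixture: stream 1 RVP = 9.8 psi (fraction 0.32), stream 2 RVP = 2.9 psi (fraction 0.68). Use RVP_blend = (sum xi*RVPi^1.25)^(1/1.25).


Chevron index: RVP_blend = (sum xi*RVPi^1.25)^(1/1.25)
RVP^1.25 terms: 0.32 * 9.8^1.25 + 0.68 * 2.9^1.25 = 8.12198
RVP_blend = 8.12198^(1/1.25) = 5.342

5.342 psi


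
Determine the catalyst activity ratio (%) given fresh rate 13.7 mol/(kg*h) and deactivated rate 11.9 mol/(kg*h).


Activity (%) = (rate_used / rate_fresh) * 100
rate_used = 11.9, rate_fresh = 13.7
= (11.9 / 13.7) * 100
= 0.8686 * 100 = 86.86

86.86 %


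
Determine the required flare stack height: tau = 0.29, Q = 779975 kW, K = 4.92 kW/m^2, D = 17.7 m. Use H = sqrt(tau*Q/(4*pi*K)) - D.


tau*Q/(4*pi*K) = 0.29 * 779975 / (4 * pi * 4.92) = 3658.51
sqrt(3658.51) = 60.4856
H = 60.4856 - 17.7 = 42.79

42.79 m


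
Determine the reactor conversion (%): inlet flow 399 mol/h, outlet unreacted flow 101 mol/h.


X = (F_in - F_out) / F_in * 100
Moles reacted = 399 - 101 = 298
X = 298 / 399 * 100
= 0.7469 * 100
= 74.69 %

74.69 %


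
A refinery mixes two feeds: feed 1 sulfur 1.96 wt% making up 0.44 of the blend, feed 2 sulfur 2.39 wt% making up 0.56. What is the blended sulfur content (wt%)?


Linear sulfur blending: S_blend = x1*S1 + x2*S2
Contribution 1: 0.44 * 1.96 = 0.8624 wt%
Contribution 2: 0.56 * 2.39 = 1.3384 wt%
S_blend = 0.8624 + 1.3384 = 2.2008

2.2008 wt%


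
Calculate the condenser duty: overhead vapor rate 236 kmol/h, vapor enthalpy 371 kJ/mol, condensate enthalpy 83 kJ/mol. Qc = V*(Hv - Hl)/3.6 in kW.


Qc = 236 * (371 - 83) / 3.6 = 236 * 288 / 3.6 = 18880

18880 kW


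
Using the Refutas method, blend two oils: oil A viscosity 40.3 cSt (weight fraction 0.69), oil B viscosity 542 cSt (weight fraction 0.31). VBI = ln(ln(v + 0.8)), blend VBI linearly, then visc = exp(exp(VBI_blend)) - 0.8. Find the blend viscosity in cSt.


Refutas method: VBN_i = 14.534*ln(ln(visc_i + 0.8)) + 10.975, blended linearly by mass fraction; since VBN is linear in VBI_i = ln(ln(visc_i + 0.8)) and the fractions sum to 1, blend VBI directly: visc = exp(exp(VBI_blend)) - 0.8
VBI_1 = ln(ln(40.3 + 0.8)) = 1.31265
VBI_2 = ln(ln(542 + 0.8)) = 1.84003
VBI_blend = 0.69 * 1.31265 + 0.31 * 1.84003 = 1.47614
visc_blend = exp(exp(1.47614)) - 0.8 = 78.72

78.72 cSt


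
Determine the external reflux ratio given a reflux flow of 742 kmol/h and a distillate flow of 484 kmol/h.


Reflux ratio definition: R = L / D (liquid returned / distillate withdrawn)
L = 742 kmol/h, D = 484 kmol/h
R = 742 / 484 = 1.533

1.533


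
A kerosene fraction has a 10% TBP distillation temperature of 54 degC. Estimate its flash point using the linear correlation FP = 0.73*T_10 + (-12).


FP = 0.73 * 54 + (-12) = 27.42

27.42 degC


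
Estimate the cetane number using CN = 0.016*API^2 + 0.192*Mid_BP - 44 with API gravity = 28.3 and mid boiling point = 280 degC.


CN = 0.016 * 28.3^2 + 0.192 * 280 - 44
CN = 12.81424 + 53.76 - 44 = 22.57424

22.57424


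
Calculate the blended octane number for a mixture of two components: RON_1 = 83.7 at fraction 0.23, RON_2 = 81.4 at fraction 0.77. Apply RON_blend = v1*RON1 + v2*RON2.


Linear blending: RON_blend = sum(vi * RONi)
Contribution 1: 0.23 * 83.7 = 19.251
Contribution 2: 0.77 * 81.4 = 62.678
RON_blend = 19.251 + 62.678 = 81.929

81.929


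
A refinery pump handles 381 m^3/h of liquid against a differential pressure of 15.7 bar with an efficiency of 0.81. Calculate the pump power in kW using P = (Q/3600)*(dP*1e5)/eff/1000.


Q = 381 / 3600 = 0.105833 m^3/s
P = 0.105833 * (15.7 * 1e5) / 0.81 / 1000 = 205.1

205.1 kW


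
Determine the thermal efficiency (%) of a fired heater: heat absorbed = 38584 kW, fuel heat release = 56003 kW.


Furnace efficiency = Q_absorbed / Q_fuel * 100
= 38584 / 56003 * 100 = 68.90

68.90 %


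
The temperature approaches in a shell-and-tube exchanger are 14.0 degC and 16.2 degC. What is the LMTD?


LMTD = (dT1 - dT2) / ln(dT1/dT2)
= (14.0 - 16.2) / ln(14.0 / 16.2) = -2.2 / -0.145954 = 15.07

15.07 degC


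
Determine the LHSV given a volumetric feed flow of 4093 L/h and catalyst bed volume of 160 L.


LHSV = volumetric feed rate / catalyst volume
= 4093 L/h / 160 L
= 25.58 h^-1

25.58 h^-1


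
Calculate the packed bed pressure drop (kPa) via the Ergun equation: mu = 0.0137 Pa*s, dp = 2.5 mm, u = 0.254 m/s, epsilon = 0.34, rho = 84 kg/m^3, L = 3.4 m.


dp = 2.5 mm = 0.0025 m
Viscous term = 150*0.0137*0.254*(1-0.34)^2 / (0.0025^2*0.34^3) = 925586
Inertial term = 1.75*84*0.254^2*(1-0.34) / (0.0025*0.34^3) = 63701.8
dP/L = 925586 + 63701.8 = 989288 Pa/m
dP = 989288 * 3.4 / 1000 = 3364 kPa

3364 kPa


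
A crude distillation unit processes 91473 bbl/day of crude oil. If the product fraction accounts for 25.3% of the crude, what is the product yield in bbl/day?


Crude throughput = 91473 bbl/day
Fraction yield = 25.3%
yield = throughput * fraction / 100
yield = 91473 * 25.3 / 100 = 23142.669

23142.669 bbl/day


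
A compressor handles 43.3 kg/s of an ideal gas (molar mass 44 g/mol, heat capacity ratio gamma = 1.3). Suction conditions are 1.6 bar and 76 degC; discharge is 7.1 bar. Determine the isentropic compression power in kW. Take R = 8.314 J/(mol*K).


Isentropic work: W = m*(gamma/(gamma-1))*(R*T1/MW)*((P2/P1)^((gamma-1)/gamma) - 1)
T1 = 76 + 273.15 = 349.15 K
Pressure ratio = 7.1 / 1.6 = 4.4375
Exponent = (1.3 - 1)/1.3 = 0.230769
(P2/P1)^exp - 1 = 4.4375^0.230769 - 1 = 0.410391
W = 43.3 * 1.3 / 0.3 * 8.314 * 349.15 / 44 * 0.410391 = 5080

5080 kW


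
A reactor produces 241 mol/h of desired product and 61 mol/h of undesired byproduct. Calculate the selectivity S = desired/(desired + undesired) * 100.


Selectivity = desired / (desired + undesired) * 100
Total products = 241 + 61 = 302 mol/h
S = 241 / 302 * 100
= 0.7980 * 100
= 79.80 %

79.80 %


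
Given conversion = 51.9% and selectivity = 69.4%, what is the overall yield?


Overall yield = conversion (%) * selectivity (%) / 100
Conversion = 51.9%, Selectivity = 69.4%
Y = 51.9 * 69.4 / 100
= 36.0186 %

36.0186 %


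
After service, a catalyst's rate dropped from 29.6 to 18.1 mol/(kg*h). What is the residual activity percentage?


Activity (%) = (rate_used / rate_fresh) * 100
rate_used = 18.1, rate_fresh = 29.6
= (18.1 / 29.6) * 100
= 0.6115 * 100 = 61.15

61.15 %


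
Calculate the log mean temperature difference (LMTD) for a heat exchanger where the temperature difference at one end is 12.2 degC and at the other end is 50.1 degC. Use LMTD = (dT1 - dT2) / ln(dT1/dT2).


LMTD = (dT1 - dT2) / ln(dT1/dT2)
= (12.2 - 50.1) / ln(12.2 / 50.1) = -37.9 / -1.41259 = 26.83

26.83 degC


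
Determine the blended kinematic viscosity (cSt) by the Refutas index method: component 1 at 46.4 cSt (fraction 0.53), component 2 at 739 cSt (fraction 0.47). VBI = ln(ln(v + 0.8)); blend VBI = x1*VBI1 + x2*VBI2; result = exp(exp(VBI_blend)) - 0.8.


Refutas method: VBN_i = 14.534*ln(ln(visc_i + 0.8)) + 10.975, blended linearly by mass fraction; since VBN is linear in VBI_i = ln(ln(visc_i + 0.8)) and the fractions sum to 1, blend VBI directly: visc = exp(exp(VBI_blend)) - 0.8
VBI_1 = ln(ln(46.4 + 0.8)) = 1.34921
VBI_2 = ln(ln(739 + 0.8)) = 1.88804
VBI_blend = 0.53 * 1.34921 + 0.47 * 1.88804 = 1.60246
visc_blend = exp(exp(1.60246)) - 0.8 = 142.5

142.5 cSt


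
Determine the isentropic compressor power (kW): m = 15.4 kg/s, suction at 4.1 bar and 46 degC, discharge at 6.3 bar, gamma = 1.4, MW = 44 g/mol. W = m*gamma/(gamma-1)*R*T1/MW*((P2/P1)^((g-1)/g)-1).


Isentropic work: W = m*(gamma/(gamma-1))*(R*T1/MW)*((P2/P1)^((gamma-1)/gamma) - 1)
T1 = 46 + 273.15 = 319.15 K
Pressure ratio = 6.3 / 4.1 = 1.53659
Exponent = (1.4 - 1)/1.4 = 0.285714
(P2/P1)^exp - 1 = 1.53659^0.285714 - 1 = 0.130582
W = 15.4 * 1.4 / 0.4 * 8.314 * 319.15 / 44 * 0.130582 = 424.4

424.4 kW


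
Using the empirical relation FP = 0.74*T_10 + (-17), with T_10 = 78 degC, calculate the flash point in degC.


FP = 0.74 * 78 + (-17) = 40.72

40.72 degC


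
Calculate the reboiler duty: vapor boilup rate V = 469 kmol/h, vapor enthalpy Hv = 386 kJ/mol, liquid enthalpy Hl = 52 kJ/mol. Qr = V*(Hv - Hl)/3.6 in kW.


Qr = 469 * (386 - 52) / 3.6 = 469 * 334 / 3.6 = 43510

43510 kW


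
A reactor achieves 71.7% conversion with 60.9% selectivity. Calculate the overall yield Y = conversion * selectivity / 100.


Overall yield = conversion (%) * selectivity (%) / 100
Conversion = 71.7%, Selectivity = 60.9%
Y = 71.7 * 60.9 / 100
= 43.6653 %

43.6653 %


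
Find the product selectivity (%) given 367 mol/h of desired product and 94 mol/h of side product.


Selectivity = desired / (desired + undesired) * 100
Total products = 367 + 94 = 461 mol/h
S = 367 / 461 * 100
= 0.7961 * 100
= 79.61 %

79.61 %


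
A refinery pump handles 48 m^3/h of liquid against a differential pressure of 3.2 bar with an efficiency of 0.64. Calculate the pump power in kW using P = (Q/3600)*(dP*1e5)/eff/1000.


Q = 48 / 3600 = 0.0133333 m^3/s
P = 0.0133333 * (3.2 * 1e5) / 0.64 / 1000 = 6.667

6.667 kW


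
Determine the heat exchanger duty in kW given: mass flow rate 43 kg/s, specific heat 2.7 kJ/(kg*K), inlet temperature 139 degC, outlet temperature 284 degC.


Q = m_dot * cp * delta_T
delta_T = 284 - 139 = 145 K
Q = 43 * 2.7 * 145
= 116.1 * 145
= 16834.5 kW

16834.5 kW


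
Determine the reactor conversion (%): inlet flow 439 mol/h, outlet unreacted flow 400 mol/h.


X = (F_in - F_out) / F_in * 100
Moles reacted = 439 - 400 = 39
X = 39 / 439 * 100
= 0.08884 * 100
= 8.884 %

8.884 %


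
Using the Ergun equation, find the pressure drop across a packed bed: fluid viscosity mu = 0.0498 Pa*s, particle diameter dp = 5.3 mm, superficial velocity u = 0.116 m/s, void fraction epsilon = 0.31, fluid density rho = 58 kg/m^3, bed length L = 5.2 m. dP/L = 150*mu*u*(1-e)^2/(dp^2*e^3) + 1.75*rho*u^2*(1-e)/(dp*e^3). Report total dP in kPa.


dp = 5.3 mm = 0.0053 m
Viscous term = 150*0.0498*0.116*(1-0.31)^2 / (0.0053^2*0.31^3) = 492992
Inertial term = 1.75*58*0.116^2*(1-0.31) / (0.0053*0.31^3) = 5968.57
dP/L = 492992 + 5968.57 = 498961 Pa/m
dP = 498961 * 5.2 / 1000 = 2595 kPa

2595 kPa


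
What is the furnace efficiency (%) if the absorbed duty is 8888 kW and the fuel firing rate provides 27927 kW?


Furnace efficiency = Q_absorbed / Q_fuel * 100
= 8888 / 27927 * 100 = 31.83

31.83 %


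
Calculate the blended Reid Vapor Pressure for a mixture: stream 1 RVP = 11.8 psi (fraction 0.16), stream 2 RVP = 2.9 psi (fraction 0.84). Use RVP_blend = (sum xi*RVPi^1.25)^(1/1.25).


Chevron index: RVP_blend = (sum xi*RVPi^1.25)^(1/1.25)
RVP^1.25 terms: 0.16 * 11.8^1.25 + 0.84 * 2.9^1.25 = 6.67813
RVP_blend = 6.67813^(1/1.25) = 4.568

4.568 psi


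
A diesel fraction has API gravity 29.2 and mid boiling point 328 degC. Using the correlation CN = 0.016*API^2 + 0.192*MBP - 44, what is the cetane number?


CN = 0.016 * 29.2^2 + 0.192 * 328 - 44
CN = 13.64224 + 62.976 - 44 = 32.61824

32.61824


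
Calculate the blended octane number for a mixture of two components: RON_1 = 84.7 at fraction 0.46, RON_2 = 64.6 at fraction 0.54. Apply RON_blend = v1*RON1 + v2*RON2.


Linear blending: RON_blend = sum(vi * RONi)
Contribution 1: 0.46 * 84.7 = 38.962
Contribution 2: 0.54 * 64.6 = 34.884
RON_blend = 38.962 + 34.884 = 73.846

73.846


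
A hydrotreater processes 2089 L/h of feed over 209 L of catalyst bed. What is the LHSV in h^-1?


LHSV = volumetric feed rate / catalyst volume
= 2089 L/h / 209 L
= 9.995 h^-1

9.995 h^-1


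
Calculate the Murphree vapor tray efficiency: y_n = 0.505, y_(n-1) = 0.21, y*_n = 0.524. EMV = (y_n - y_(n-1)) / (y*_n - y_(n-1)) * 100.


Murphree vapor efficiency: EMV = (y_n - y_(n-1)) / (y*_n - y_(n-1)) * 100
EMV = (0.505 - 0.21) / (0.524 - 0.21) * 100 = 0.295 / 0.314 * 100 = 93.95

93.95 %


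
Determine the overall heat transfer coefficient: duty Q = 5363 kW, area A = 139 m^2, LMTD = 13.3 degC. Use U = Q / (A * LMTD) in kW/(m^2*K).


From Q = U*A*LMTD, U = Q / (A * LMTD)
U = 5363 / (139 * 13.3) = 5363 / 1848.7 = 2.901

2.901 kW/(m^2*K)


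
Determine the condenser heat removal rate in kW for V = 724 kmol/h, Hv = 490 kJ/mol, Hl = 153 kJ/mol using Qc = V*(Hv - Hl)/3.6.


Qc = 724 * (490 - 153) / 3.6 = 724 * 337 / 3.6 = 67770

67770 kW


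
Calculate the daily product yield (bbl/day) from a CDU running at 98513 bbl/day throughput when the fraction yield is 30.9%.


Crude throughput = 98513 bbl/day
Fraction yield = 30.9%
yield = throughput * fraction / 100
yield = 98513 * 30.9 / 100 = 30440.517

30440.517 bbl/day


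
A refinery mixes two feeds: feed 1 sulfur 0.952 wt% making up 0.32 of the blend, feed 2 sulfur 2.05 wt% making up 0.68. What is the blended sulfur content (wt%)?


Linear sulfur blending: S_blend = x1*S1 + x2*S2
Contribution 1: 0.32 * 0.952 = 0.30464 wt%
Contribution 2: 0.68 * 2.05 = 1.394 wt%
S_blend = 0.30464 + 1.394 = 1.69864

1.69864 wt%


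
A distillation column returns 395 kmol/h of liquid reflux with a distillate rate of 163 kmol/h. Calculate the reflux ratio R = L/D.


Reflux ratio definition: R = L / D (liquid returned / distillate withdrawn)
L = 395 kmol/h, D = 163 kmol/h
R = 395 / 163 = 2.423

2.423


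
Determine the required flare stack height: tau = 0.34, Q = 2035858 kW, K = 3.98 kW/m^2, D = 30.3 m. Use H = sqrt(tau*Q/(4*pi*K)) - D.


tau*Q/(4*pi*K) = 0.34 * 2035858 / (4 * pi * 3.98) = 13839.9
sqrt(13839.9) = 117.643
H = 117.643 - 30.3 = 87.34

87.34 m


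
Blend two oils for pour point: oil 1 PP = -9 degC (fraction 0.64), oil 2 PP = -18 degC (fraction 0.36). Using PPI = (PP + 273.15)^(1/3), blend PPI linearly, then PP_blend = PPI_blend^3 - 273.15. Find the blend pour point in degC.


PPI_1 = (-9 + 273.15)^(1/3) = 6.416283
PPI_2 = (-18 + 273.15)^(1/3) = 6.342569
PPI_blend = 0.64 * 6.416283 + 0.36 * 6.342569 = 6.389746
PP_blend = 6.389746^3 - 273.15 = 260.886 - 273.15 = -12.26

-12.26 degC


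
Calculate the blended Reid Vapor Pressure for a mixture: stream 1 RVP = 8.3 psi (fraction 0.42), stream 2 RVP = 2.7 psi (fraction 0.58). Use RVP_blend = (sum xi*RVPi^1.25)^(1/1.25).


Chevron index: RVP_blend = (sum xi*RVPi^1.25)^(1/1.25)
RVP^1.25 terms: 0.42 * 8.3^1.25 + 0.58 * 2.7^1.25 = 7.92433
RVP_blend = 7.92433^(1/1.25) = 5.238

5.238 psi


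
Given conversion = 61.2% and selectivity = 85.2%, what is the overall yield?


Overall yield = conversion (%) * selectivity (%) / 100
Conversion = 61.2%, Selectivity = 85.2%
Y = 61.2 * 85.2 / 100
= 52.1424 %

52.1424 %


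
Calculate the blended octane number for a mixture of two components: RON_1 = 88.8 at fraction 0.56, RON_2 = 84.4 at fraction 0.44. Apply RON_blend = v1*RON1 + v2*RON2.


Linear blending: RON_blend = sum(vi * RONi)
Contribution 1: 0.56 * 88.8 = 49.728
Contribution 2: 0.44 * 84.4 = 37.136
RON_blend = 49.728 + 37.136 = 86.864

86.864


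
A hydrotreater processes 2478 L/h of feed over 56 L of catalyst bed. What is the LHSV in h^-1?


LHSV = volumetric feed rate / catalyst volume
= 2478 L/h / 56 L
= 44.25 h^-1

44.25 h^-1


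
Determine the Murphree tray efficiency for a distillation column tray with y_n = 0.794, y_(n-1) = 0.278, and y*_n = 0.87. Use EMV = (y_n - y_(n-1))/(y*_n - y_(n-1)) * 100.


Murphree vapor efficiency: EMV = (y_n - y_(n-1)) / (y*_n - y_(n-1)) * 100
EMV = (0.794 - 0.278) / (0.87 - 0.278) * 100 = 0.516 / 0.592 * 100 = 87.16

87.16 %


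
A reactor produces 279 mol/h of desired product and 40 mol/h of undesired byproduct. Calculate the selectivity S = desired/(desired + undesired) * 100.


Selectivity = desired / (desired + undesired) * 100
Total products = 279 + 40 = 319 mol/h
S = 279 / 319 * 100
= 0.8746 * 100
= 87.46 %

87.46 %


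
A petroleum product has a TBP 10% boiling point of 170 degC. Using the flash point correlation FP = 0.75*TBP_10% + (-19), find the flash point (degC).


FP = 0.75 * 170 + (-19) = 108.5

108.5 degC


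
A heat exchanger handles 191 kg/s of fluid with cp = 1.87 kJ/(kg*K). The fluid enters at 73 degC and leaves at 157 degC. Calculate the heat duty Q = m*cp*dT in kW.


Q = m_dot * cp * delta_T
delta_T = 157 - 73 = 84 K
Q = 191 * 1.87 * 84
= 357.17 * 84
= 30002.28 kW

30002.28 kW


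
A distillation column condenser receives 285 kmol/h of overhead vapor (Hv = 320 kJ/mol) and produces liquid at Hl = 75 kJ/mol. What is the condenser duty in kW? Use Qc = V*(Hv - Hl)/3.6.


Qc = 285 * (320 - 75) / 3.6 = 285 * 245 / 3.6 = 19400

19400 kW


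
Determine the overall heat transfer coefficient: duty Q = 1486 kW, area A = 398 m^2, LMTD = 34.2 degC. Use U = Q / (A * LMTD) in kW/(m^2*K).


From Q = U*A*LMTD, U = Q / (A * LMTD)
U = 1486 / (398 * 34.2) = 1486 / 13611.6 = 0.1092

0.1092 kW/(m^2*K)


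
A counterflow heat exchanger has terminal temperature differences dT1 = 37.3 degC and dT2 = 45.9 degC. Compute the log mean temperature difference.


LMTD = (dT1 - dT2) / ln(dT1/dT2)
= (37.3 - 45.9) / ln(37.3 / 45.9) = -8.6 / -0.207472 = 41.45

41.45 degC


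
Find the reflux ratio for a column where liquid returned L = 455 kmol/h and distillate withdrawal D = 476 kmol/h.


Reflux ratio definition: R = L / D (liquid returned / distillate withdrawn)
L = 455 kmol/h, D = 476 kmol/h
R = 455 / 476 = 0.9559

0.9559


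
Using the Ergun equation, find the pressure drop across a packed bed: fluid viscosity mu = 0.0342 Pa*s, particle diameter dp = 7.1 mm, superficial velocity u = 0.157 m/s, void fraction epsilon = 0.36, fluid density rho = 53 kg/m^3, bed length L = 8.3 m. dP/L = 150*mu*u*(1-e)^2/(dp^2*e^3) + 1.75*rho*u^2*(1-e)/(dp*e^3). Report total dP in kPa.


dp = 7.1 mm = 0.0071 m
Viscous term = 150*0.0342*0.157*(1-0.36)^2 / (0.0071^2*0.36^3) = 140266
Inertial term = 1.75*53*0.157^2*(1-0.36) / (0.0071*0.36^3) = 4417
dP/L = 140266 + 4417 = 144683 Pa/m
dP = 144683 * 8.3 / 1000 = 1201 kPa

1201 kPa


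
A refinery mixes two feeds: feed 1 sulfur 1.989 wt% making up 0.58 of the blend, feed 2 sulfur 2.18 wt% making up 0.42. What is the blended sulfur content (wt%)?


Linear sulfur blending: S_blend = x1*S1 + x2*S2
Contribution 1: 0.58 * 1.989 = 1.15362 wt%
Contribution 2: 0.42 * 2.18 = 0.9156 wt%
S_blend = 1.15362 + 0.9156 = 2.06922

2.06922 wt%


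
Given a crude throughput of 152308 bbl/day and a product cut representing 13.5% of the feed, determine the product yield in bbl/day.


Crude throughput = 152308 bbl/day
Fraction yield = 13.5%
yield = throughput * fraction / 100
yield = 152308 * 13.5 / 100 = 20561.58

20561.58 bbl/day


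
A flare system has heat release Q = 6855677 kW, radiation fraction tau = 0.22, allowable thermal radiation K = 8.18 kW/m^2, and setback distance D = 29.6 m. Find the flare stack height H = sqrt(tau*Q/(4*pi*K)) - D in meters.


tau*Q/(4*pi*K) = 0.22 * 6855677 / (4 * pi * 8.18) = 14672.7
sqrt(14672.7) = 121.131
H = 121.131 - 29.6 = 91.53

91.53 m


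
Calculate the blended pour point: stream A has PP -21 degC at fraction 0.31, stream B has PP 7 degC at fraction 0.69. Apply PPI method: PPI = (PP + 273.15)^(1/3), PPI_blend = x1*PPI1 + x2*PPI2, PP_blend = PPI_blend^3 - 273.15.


PPI_1 = (-21 + 273.15)^(1/3) = 6.317613
PPI_2 = (7 + 273.15)^(1/3) = 6.543301
PPI_blend = 0.31 * 6.317613 + 0.69 * 6.543301 = 6.473338
PP_blend = 6.473338^3 - 273.15 = 271.2594 - 273.15 = -1.89

-1.89 degC


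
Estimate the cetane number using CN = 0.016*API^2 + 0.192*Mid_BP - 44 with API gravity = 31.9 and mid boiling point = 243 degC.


CN = 0.016 * 31.9^2 + 0.192 * 243 - 44
CN = 16.28176 + 46.656 - 44 = 18.93776

18.93776


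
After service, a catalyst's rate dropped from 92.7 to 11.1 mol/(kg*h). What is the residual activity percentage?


Activity (%) = (rate_used / rate_fresh) * 100
rate_used = 11.1, rate_fresh = 92.7
= (11.1 / 92.7) * 100
= 0.1197 * 100 = 11.97

11.97 %


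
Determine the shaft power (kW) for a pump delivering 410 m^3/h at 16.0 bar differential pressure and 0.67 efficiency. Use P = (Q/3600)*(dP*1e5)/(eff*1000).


Q = 410 / 3600 = 0.113889 m^3/s
P = 0.113889 * (16.0 * 1e5) / 0.67 / 1000 = 272.0

272.0 kW


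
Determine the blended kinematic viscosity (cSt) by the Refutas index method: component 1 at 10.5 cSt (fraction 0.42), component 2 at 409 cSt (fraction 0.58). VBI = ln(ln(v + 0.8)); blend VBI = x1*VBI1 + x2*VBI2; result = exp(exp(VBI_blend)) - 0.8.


Refutas method: VBN_i = 14.534*ln(ln(visc_i + 0.8)) + 10.975, blended linearly by mass fraction; since VBN is linear in VBI_i = ln(ln(visc_i + 0.8)) and the fractions sum to 1, blend VBI directly: visc = exp(exp(VBI_blend)) - 0.8
VBI_1 = ln(ln(10.5 + 0.8)) = 0.88575
VBI_2 = ln(ln(409 + 0.8)) = 1.79437
VBI_blend = 0.42 * 0.88575 + 0.58 * 1.79437 = 1.41275
visc_blend = exp(exp(1.41275)) - 0.8 = 59.98

59.98 cSt


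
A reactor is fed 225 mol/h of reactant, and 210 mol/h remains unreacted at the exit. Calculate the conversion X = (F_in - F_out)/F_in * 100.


X = (F_in - F_out) / F_in * 100
Moles reacted = 225 - 210 = 15
X = 15 / 225 * 100
= 0.06667 * 100
= 6.667 %

6.667 %


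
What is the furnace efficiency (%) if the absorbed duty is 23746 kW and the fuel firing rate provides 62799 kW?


Furnace efficiency = Q_absorbed / Q_fuel * 100
= 23746 / 62799 * 100 = 37.81

37.81 %


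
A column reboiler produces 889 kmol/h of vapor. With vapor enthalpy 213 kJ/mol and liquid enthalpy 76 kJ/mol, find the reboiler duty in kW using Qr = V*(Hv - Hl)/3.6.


Qr = 889 * (213 - 76) / 3.6 = 889 * 137 / 3.6 = 33830

33830 kW


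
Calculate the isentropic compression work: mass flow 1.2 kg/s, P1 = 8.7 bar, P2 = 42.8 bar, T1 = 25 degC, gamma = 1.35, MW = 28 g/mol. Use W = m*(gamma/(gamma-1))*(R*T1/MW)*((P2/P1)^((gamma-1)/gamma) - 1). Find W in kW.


Isentropic work: W = m*(gamma/(gamma-1))*(R*T1/MW)*((P2/P1)^((gamma-1)/gamma) - 1)
T1 = 25 + 273.15 = 298.15 K
Pressure ratio = 42.8 / 8.7 = 4.91954
Exponent = (1.35 - 1)/1.35 = 0.259259
(P2/P1)^exp - 1 = 4.91954^0.259259 - 1 = 0.511429
W = 1.2 * 1.35 / 0.35 * 8.314 * 298.15 / 28 * 0.511429 = 209.6

209.6 kW


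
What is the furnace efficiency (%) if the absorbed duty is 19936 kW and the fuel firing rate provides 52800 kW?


Furnace efficiency = Q_absorbed / Q_fuel * 100
= 19936 / 52800 * 100 = 37.76

37.76 %


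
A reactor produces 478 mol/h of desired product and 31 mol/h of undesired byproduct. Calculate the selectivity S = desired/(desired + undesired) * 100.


Selectivity = desired / (desired + undesired) * 100
Total products = 478 + 31 = 509 mol/h
S = 478 / 509 * 100
= 0.9391 * 100
= 93.91 %

93.91 %


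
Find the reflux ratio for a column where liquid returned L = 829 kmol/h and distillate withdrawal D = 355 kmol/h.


Reflux ratio definition: R = L / D (liquid returned / distillate withdrawn)
L = 829 kmol/h, D = 355 kmol/h
R = 829 / 355 = 2.335

2.335


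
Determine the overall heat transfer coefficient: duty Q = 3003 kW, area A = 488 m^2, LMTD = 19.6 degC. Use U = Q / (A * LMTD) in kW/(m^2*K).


From Q = U*A*LMTD, U = Q / (A * LMTD)
U = 3003 / (488 * 19.6) = 3003 / 9564.8 = 0.3140

0.3140 kW/(m^2*K)


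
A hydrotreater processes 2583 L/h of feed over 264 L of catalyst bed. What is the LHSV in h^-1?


LHSV = volumetric feed rate / catalyst volume
= 2583 L/h / 264 L
= 9.784 h^-1

9.784 h^-1


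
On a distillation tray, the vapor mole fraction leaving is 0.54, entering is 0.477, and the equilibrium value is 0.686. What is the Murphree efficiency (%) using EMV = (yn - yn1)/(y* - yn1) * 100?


Murphree vapor efficiency: EMV = (y_n - y_(n-1)) / (y*_n - y_(n-1)) * 100
EMV = (0.54 - 0.477) / (0.686 - 0.477) * 100 = 0.063 / 0.209 * 100 = 30.14

30.14 %


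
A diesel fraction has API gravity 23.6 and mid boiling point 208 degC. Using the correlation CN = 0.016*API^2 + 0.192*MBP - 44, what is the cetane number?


CN = 0.016 * 23.6^2 + 0.192 * 208 - 44
CN = 8.91136 + 39.936 - 44 = 4.84736

4.84736


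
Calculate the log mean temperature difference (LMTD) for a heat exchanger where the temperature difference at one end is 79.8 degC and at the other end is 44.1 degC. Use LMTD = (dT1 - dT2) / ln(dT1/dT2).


LMTD = (dT1 - dT2) / ln(dT1/dT2)
= (79.8 - 44.1) / ln(79.8 / 44.1) = 35.7 / 0.593064 = 60.20

60.20 degC


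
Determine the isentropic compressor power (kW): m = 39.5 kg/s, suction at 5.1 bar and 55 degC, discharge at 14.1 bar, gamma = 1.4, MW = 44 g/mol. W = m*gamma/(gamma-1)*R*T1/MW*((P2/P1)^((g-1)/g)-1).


Isentropic work: W = m*(gamma/(gamma-1))*(R*T1/MW)*((P2/P1)^((gamma-1)/gamma) - 1)
T1 = 55 + 273.15 = 328.15 K
Pressure ratio = 14.1 / 5.1 = 2.76471
Exponent = (1.4 - 1)/1.4 = 0.285714
(P2/P1)^exp - 1 = 2.76471^0.285714 - 1 = 0.337166
W = 39.5 * 1.4 / 0.4 * 8.314 * 328.15 / 44 * 0.337166 = 2890

2890 kW


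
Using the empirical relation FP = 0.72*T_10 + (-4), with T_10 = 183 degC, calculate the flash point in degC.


FP = 0.72 * 183 + (-4) = 127.76

127.76 degC


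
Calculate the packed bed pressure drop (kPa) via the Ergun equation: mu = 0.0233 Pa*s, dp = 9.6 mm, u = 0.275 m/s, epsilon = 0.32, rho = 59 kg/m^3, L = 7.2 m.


dp = 9.6 mm = 0.0096 m
Viscous term = 150*0.0233*0.275*(1-0.32)^2 / (0.0096^2*0.32^3) = 147165
Inertial term = 1.75*59*0.275^2*(1-0.32) / (0.0096*0.32^3) = 16878.9
dP/L = 147165 + 16878.9 = 164044 Pa/m
dP = 164044 * 7.2 / 1000 = 1181 kPa

1181 kPa


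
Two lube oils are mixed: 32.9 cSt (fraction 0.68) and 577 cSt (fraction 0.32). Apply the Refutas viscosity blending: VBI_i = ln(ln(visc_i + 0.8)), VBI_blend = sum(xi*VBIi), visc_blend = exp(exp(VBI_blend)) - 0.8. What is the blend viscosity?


Refutas method: VBN_i = 14.534*ln(ln(visc_i + 0.8)) + 10.975, blended linearly by mass fraction; since VBN is linear in VBI_i = ln(ln(visc_i + 0.8)) and the fractions sum to 1, blend VBI directly: visc = exp(exp(VBI_blend)) - 0.8
VBI_1 = ln(ln(32.9 + 0.8)) = 1.25775
VBI_2 = ln(ln(577 + 0.8)) = 1.84991
VBI_blend = 0.68 * 1.25775 + 0.32 * 1.84991 = 1.44724
visc_blend = exp(exp(1.44724)) - 0.8 = 69.40

69.40 cSt


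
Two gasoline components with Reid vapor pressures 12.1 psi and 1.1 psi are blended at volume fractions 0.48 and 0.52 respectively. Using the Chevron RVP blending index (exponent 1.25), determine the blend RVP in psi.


Chevron index: RVP_blend = (sum xi*RVPi^1.25)^(1/1.25)
RVP^1.25 terms: 0.48 * 12.1^1.25 + 0.52 * 1.1^1.25 = 11.4181
RVP_blend = 11.4181^(1/1.25) = 7.016

7.016 psi


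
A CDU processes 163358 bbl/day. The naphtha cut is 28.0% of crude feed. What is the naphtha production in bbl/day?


Crude throughput = 163358 bbl/day
Fraction yield = 28.0%
yield = throughput * fraction / 100
yield = 163358 * 28.0 / 100 = 45740.24

45740.24 bbl/day


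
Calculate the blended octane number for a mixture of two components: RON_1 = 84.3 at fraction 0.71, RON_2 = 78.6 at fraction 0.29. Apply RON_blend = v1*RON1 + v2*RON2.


Linear blending: RON_blend = sum(vi * RONi)
Contribution 1: 0.71 * 84.3 = 59.853
Contribution 2: 0.29 * 78.6 = 22.794
RON_blend = 59.853 + 22.794 = 82.647

82.647


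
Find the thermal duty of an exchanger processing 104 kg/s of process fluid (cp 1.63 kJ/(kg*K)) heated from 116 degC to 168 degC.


Q = m_dot * cp * delta_T
delta_T = 168 - 116 = 52 K
Q = 104 * 1.63 * 52
= 169.52 * 52
= 8815.04 kW

8815.04 kW


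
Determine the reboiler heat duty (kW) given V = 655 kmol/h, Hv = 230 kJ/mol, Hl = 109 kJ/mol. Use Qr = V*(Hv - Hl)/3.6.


Qr = 655 * (230 - 109) / 3.6 = 655 * 121 / 3.6 = 22020

22020 kW


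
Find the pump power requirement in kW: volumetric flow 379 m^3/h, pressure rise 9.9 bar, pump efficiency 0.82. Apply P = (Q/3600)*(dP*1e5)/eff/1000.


Q = 379 / 3600 = 0.105278 m^3/s
P = 0.105278 * (9.9 * 1e5) / 0.82 / 1000 = 127.1

127.1 kW


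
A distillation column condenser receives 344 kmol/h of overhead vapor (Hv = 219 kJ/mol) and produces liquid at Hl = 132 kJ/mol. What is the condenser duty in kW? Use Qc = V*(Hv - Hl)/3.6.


Qc = 344 * (219 - 132) / 3.6 = 344 * 87 / 3.6 = 8313

8313 kW


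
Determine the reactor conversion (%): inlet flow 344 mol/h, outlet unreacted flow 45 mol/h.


X = (F_in - F_out) / F_in * 100
Moles reacted = 344 - 45 = 299
X = 299 / 344 * 100
= 0.8692 * 100
= 86.92 %

86.92 %


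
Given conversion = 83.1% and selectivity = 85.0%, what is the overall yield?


Overall yield = conversion (%) * selectivity (%) / 100
Conversion = 83.1%, Selectivity = 85.0%
Y = 83.1 * 85.0 / 100
= 70.635 %

70.635 %


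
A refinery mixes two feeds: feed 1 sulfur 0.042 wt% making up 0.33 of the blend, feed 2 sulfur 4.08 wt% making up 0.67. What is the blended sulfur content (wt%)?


Linear sulfur blending: S_blend = x1*S1 + x2*S2
Contribution 1: 0.33 * 0.042 = 0.01386 wt%
Contribution 2: 0.67 * 4.08 = 2.7336 wt%
S_blend = 0.01386 + 2.7336 = 2.74746

2.74746 wt%


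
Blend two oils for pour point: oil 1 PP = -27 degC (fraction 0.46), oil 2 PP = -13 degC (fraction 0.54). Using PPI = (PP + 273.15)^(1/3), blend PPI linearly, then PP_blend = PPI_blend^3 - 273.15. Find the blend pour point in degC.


PPI_1 = (-27 + 273.15)^(1/3) = 6.2671
PPI_2 = (-13 + 273.15)^(1/3) = 6.383731
PPI_blend = 0.46 * 6.2671 + 0.54 * 6.383731 = 6.330081
PP_blend = 6.330081^3 - 273.15 = 253.6459 - 273.15 = -19.5

-19.5 degC


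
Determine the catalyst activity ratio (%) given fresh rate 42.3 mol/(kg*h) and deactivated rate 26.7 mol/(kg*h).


Activity (%) = (rate_used / rate_fresh) * 100
rate_used = 26.7, rate_fresh = 42.3
= (26.7 / 42.3) * 100
= 0.6312 * 100 = 63.12

63.12 %


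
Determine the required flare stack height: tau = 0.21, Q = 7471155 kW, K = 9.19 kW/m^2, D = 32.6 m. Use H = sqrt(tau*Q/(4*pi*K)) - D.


tau*Q/(4*pi*K) = 0.21 * 7471155 / (4 * pi * 9.19) = 13585.7
sqrt(13585.7) = 116.558
H = 116.558 - 32.6 = 83.96

83.96 m


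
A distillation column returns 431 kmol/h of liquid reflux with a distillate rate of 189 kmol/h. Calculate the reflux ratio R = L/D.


Reflux ratio definition: R = L / D (liquid returned / distillate withdrawn)
L = 431 kmol/h, D = 189 kmol/h
R = 431 / 189 = 2.280

2.280


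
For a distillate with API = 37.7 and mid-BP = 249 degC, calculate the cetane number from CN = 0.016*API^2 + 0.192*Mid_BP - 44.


CN = 0.016 * 37.7^2 + 0.192 * 249 - 44
CN = 22.74064 + 47.808 - 44 = 26.54864

26.54864


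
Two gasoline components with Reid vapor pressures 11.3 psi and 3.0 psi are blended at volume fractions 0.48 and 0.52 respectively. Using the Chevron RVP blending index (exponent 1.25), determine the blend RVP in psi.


Chevron index: RVP_blend = (sum xi*RVPi^1.25)^(1/1.25)
RVP^1.25 terms: 0.48 * 11.3^1.25 + 0.52 * 3.0^1.25 = 11.9977
RVP_blend = 11.9977^(1/1.25) = 7.299

7.299 psi


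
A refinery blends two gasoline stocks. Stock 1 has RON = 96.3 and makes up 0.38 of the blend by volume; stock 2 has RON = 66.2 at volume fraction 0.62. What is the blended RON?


Linear blending: RON_blend = sum(vi * RONi)
Contribution 1: 0.38 * 96.3 = 36.594
Contribution 2: 0.62 * 66.2 = 41.044
RON_blend = 36.594 + 41.044 = 77.638

77.638


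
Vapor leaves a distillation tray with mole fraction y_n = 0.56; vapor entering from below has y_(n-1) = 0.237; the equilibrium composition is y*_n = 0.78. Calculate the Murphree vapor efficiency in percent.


Murphree vapor efficiency: EMV = (y_n - y_(n-1)) / (y*_n - y_(n-1)) * 100
EMV = (0.56 - 0.237) / (0.78 - 0.237) * 100 = 0.323 / 0.543 * 100 = 59.48

59.48 %


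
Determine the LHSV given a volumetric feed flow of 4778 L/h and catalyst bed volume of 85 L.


LHSV = volumetric feed rate / catalyst volume
= 4778 L/h / 85 L
= 56.21 h^-1

56.21 h^-1


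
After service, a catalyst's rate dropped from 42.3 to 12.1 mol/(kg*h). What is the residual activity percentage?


Activity (%) = (rate_used / rate_fresh) * 100
rate_used = 12.1, rate_fresh = 42.3
= (12.1 / 42.3) * 100
= 0.2861 * 100 = 28.61

28.61 %


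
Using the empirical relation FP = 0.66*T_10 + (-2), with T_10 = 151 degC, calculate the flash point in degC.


FP = 0.66 * 151 + (-2) = 97.66

97.66 degC


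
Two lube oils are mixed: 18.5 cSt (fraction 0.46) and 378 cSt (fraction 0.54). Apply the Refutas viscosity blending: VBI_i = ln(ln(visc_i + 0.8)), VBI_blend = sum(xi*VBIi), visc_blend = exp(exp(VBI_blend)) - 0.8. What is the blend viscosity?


Refutas method: VBN_i = 14.534*ln(ln(visc_i + 0.8)) + 10.975, blended linearly by mass fraction; since VBN is linear in VBI_i = ln(ln(visc_i + 0.8)) and the fractions sum to 1, blend VBI directly: visc = exp(exp(VBI_blend)) - 0.8
VBI_1 = ln(ln(18.5 + 0.8)) = 1.08522
VBI_2 = ln(ln(378 + 0.8)) = 1.78121
VBI_blend = 0.46 * 1.08522 + 0.54 * 1.78121 = 1.46105
visc_blend = exp(exp(1.46105)) - 0.8 = 73.68

73.68 cSt


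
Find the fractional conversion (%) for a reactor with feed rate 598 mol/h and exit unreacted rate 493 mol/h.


X = (F_in - F_out) / F_in * 100
Moles reacted = 598 - 493 = 105
X = 105 / 598 * 100
= 0.1756 * 100
= 17.56 %

17.56 %


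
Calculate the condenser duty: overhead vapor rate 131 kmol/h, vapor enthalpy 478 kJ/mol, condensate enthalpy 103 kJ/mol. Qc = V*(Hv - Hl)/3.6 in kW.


Qc = 131 * (478 - 103) / 3.6 = 131 * 375 / 3.6 = 13650

13650 kW


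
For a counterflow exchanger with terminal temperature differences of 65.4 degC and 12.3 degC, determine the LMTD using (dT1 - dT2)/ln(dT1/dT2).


LMTD = (dT1 - dT2) / ln(dT1/dT2)
= (65.4 - 12.3) / ln(65.4 / 12.3) = 53.1 / 1.67092 = 31.78

31.78 degC


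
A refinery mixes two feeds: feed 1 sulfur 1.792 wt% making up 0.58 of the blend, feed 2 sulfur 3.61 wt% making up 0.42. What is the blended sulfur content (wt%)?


Linear sulfur blending: S_blend = x1*S1 + x2*S2
Contribution 1: 0.58 * 1.792 = 1.03936 wt%
Contribution 2: 0.42 * 3.61 = 1.5162 wt%
S_blend = 1.03936 + 1.5162 = 2.55556

2.55556 wt%


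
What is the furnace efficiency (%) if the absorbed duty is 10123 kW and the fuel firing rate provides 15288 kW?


Furnace efficiency = Q_absorbed / Q_fuel * 100
= 10123 / 15288 * 100 = 66.22

66.22 %


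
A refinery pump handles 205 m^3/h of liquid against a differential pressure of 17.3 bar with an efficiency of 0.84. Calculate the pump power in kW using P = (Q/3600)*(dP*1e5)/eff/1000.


Q = 205 / 3600 = 0.0569444 m^3/s
P = 0.0569444 * (17.3 * 1e5) / 0.84 / 1000 = 117.3

117.3 kW


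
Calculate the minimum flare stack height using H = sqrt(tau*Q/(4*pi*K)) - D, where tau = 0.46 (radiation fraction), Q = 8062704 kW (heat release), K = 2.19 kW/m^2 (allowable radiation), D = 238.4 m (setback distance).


tau*Q/(4*pi*K) = 0.46 * 8062704 / (4 * pi * 2.19) = 134767
sqrt(134767) = 367.106
H = 367.106 - 238.4 = 128.7

128.7 m


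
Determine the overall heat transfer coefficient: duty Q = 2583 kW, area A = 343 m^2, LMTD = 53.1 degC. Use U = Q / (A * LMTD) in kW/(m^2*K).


From Q = U*A*LMTD, U = Q / (A * LMTD)
U = 2583 / (343 * 53.1) = 2583 / 18213.3 = 0.1418

0.1418 kW/(m^2*K)


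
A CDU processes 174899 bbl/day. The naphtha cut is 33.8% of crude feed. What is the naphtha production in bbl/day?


Crude throughput = 174899 bbl/day
Fraction yield = 33.8%
yield = throughput * fraction / 100
yield = 174899 * 33.8 / 100 = 59115.862

59115.862 bbl/day


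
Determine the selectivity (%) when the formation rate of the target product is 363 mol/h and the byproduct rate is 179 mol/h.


Selectivity = desired / (desired + undesired) * 100
Total products = 363 + 179 = 542 mol/h
S = 363 / 542 * 100
= 0.6697 * 100
= 66.97 %

66.97 %


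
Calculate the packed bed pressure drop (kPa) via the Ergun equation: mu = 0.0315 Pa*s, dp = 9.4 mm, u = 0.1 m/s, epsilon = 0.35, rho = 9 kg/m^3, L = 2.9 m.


dp = 9.4 mm = 0.0094 m
Viscous term = 150*0.0315*0.1*(1-0.35)^2 / (0.0094^2*0.35^3) = 52694.9
Inertial term = 1.75*9*0.1^2*(1-0.35) / (0.0094*0.35^3) = 254.017
dP/L = 52694.9 + 254.017 = 52948.9 Pa/m
dP = 52948.9 * 2.9 / 1000 = 153.6 kPa

153.6 kPa


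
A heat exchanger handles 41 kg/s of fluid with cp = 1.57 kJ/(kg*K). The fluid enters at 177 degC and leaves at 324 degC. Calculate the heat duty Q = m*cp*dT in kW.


Q = m_dot * cp * delta_T
delta_T = 324 - 177 = 147 K
Q = 41 * 1.57 * 147
= 64.37 * 147
= 9462.39 kW

9462.39 kW


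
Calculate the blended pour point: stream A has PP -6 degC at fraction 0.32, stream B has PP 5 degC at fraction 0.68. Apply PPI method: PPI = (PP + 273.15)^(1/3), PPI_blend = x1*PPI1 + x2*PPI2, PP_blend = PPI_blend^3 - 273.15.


PPI_1 = (-6 + 273.15)^(1/3) = 6.440482
PPI_2 = (5 + 273.15)^(1/3) = 6.527693
PPI_blend = 0.32 * 6.440482 + 0.68 * 6.527693 = 6.499785
PP_blend = 6.499785^3 - 273.15 = 274.5977 - 273.15 = 1.45

1.45 degC


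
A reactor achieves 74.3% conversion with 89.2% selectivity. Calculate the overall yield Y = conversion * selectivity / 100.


Overall yield = conversion (%) * selectivity (%) / 100
Conversion = 74.3%, Selectivity = 89.2%
Y = 74.3 * 89.2 / 100
= 66.2756 %

66.2756 %


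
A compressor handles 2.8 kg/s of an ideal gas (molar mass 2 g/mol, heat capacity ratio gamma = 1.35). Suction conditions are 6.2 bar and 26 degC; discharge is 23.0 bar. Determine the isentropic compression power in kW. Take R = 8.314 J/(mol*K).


Isentropic work: W = m*(gamma/(gamma-1))*(R*T1/MW)*((P2/P1)^((gamma-1)/gamma) - 1)
T1 = 26 + 273.15 = 299.15 K
Pressure ratio = 23.0 / 6.2 = 3.70968
Exponent = (1.35 - 1)/1.35 = 0.259259
(P2/P1)^exp - 1 = 3.70968^0.259259 - 1 = 0.404771
W = 2.8 * 1.35 / 0.35 * 8.314 * 299.15 / 2 * 0.404771 = 5436

5436 kW


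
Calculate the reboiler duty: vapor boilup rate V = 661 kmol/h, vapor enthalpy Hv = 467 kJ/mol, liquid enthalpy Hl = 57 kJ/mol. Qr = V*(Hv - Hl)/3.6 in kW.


Qr = 661 * (467 - 57) / 3.6 = 661 * 410 / 3.6 = 75280

75280 kW


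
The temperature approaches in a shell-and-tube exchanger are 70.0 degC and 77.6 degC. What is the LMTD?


LMTD = (dT1 - dT2) / ln(dT1/dT2)
= (70.0 - 77.6) / ln(70.0 / 77.6) = -7.6 / -0.103072 = 73.73

73.73 degC


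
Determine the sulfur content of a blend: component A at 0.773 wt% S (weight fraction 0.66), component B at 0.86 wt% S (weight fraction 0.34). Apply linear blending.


Linear sulfur blending: S_blend = x1*S1 + x2*S2
Contribution 1: 0.66 * 0.773 = 0.51018 wt%
Contribution 2: 0.34 * 0.86 = 0.2924 wt%
S_blend = 0.51018 + 0.2924 = 0.80258

0.80258 wt%


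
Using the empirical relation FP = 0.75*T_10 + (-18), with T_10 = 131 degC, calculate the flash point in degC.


FP = 0.75 * 131 + (-18) = 80.25

80.25 degC


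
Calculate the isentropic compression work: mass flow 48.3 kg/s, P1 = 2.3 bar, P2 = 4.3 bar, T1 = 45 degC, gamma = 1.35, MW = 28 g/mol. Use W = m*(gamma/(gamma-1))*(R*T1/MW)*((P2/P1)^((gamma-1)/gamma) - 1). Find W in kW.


Isentropic work: W = m*(gamma/(gamma-1))*(R*T1/MW)*((P2/P1)^((gamma-1)/gamma) - 1)
T1 = 45 + 273.15 = 318.15 K
Pressure ratio = 4.3 / 2.3 = 1.86957
Exponent = (1.35 - 1)/1.35 = 0.259259
(P2/P1)^exp - 1 = 1.86957^0.259259 - 1 = 0.17612
W = 48.3 * 1.35 / 0.35 * 8.314 * 318.15 / 28 * 0.17612 = 3100

3100 kW


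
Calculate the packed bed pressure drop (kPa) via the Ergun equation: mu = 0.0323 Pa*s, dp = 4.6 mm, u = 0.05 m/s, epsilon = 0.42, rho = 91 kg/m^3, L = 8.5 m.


dp = 4.6 mm = 0.0046 m
Viscous term = 150*0.0323*0.05*(1-0.42)^2 / (0.0046^2*0.42^3) = 51982.4
Inertial term = 1.75*91*0.05^2*(1-0.42) / (0.0046*0.42^3) = 677.551
dP/L = 51982.4 + 677.551 = 52660 Pa/m
dP = 52660 * 8.5 / 1000 = 447.6 kPa

447.6 kPa


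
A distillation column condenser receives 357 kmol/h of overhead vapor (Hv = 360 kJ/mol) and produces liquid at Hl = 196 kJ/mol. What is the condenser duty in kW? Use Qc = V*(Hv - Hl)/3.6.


Qc = 357 * (360 - 196) / 3.6 = 357 * 164 / 3.6 = 16260

16260 kW


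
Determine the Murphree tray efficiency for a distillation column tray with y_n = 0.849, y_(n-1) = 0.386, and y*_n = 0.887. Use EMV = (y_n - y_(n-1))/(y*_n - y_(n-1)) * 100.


Murphree vapor efficiency: EMV = (y_n - y_(n-1)) / (y*_n - y_(n-1)) * 100
EMV = (0.849 - 0.386) / (0.887 - 0.386) * 100 = 0.463 / 0.501 * 100 = 92.42

92.42 %
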